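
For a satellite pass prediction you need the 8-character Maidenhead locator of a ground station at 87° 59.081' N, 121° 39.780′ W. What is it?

Shift to the Maidenhead origin (180°W, 90°S): lon 58.33700, lat 177.98468.
Field: lon ⌊58.33700/20⌋ = 2 → C; lat ⌊177.98468/10⌋ = 17 → R.
Square: lon ⌊18.33700/2⌋ = 9; lat ⌊7.98468/1⌋ = 7.
Subsquare: lon ⌊0.33700/0.0833333⌋ = 4 → e; lat ⌊0.98468/0.0416667⌋ = 23 → x.
Extended square: lon ⌊0.00367/0.00833333⌋ = 0; lat ⌊0.02635/0.00416667⌋ = 6.

CR97ex06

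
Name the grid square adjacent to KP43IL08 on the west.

KP43hl98

Longitude extended square 0; −1 → -1, wraps to 9, carry into subsquare.
Longitude subsquare i = 8; −1 → 7 = h.
The latitude characters are unchanged.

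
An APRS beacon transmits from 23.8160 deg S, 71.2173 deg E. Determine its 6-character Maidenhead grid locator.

MG56oe

Add 180° to longitude and 90° to latitude: 251.2173, 66.1840.
Field (20°×10°, letters A–R): lon ⌊251.2173/20⌋ = 12 → M; lat ⌊66.1840/10⌋ = 6 → G.
Square (2°×1°, digits 0–9): lon ⌊11.2173/2⌋ = 5; lat ⌊6.1840/1⌋ = 6.
Subsquare (5′×2.5′, letters a–x): lon ⌊1.2173/0.0833333⌋ = 14 → o; lat ⌊0.1840/0.0416667⌋ = 4 → e.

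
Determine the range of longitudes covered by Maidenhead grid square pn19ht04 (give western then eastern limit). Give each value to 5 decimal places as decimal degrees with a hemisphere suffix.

Field P=15, N=13: +15·20° lon, +13·10° lat → SW at lon 120°, lat 40°.
Square 1, 9: +1·2° lon, +9·1° lat → SW at lon 122°, lat 49°.
Subsquare h=7, t=19: +7·0.0833333° lon, +19·0.0416667° lat → SW at lon 122.583°, lat 49.7917°.
Extended square 0, 4: +0·0.00833333° lon, +4·0.00416667° lat → SW at lon 122.583°, lat 49.8083°.
Cell spans 0.00833333° lon × 0.00416667° lat.
west 122.58333° E, east 122.59167° E.

122.58333° E, 122.59167° E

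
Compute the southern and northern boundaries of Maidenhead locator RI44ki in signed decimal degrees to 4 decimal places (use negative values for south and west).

-5.6667, -5.6250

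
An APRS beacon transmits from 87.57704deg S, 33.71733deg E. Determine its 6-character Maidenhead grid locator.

Offset from 180°W / 90°S: lon 213.7173°, lat 2.4230°.
Field: lon ⌊213.7173/20⌋ = 10 → K; lat ⌊2.4230/10⌋ = 0 → A.
Square: lon ⌊13.7173/2⌋ = 6; lat ⌊2.4230/1⌋ = 2.
Subsquare: lon ⌊1.7173/0.0833333⌋ = 20 → u; lat ⌊0.4230/0.0416667⌋ = 10 → k.

KA62uk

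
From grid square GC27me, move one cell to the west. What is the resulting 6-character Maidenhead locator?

Longitude subsquare m = 12; −1 → 11 = l.
The latitude characters are unchanged.

GC27le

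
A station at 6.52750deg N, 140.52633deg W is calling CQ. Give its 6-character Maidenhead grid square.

Shift to the Maidenhead origin (180°W, 90°S): lon 39.4737, lat 96.5275.
Field: lon ⌊39.4737/20⌋ = 1 → B; lat ⌊96.5275/10⌋ = 9 → J.
Square: lon ⌊19.4737/2⌋ = 9; lat ⌊6.5275/1⌋ = 6.
Subsquare: lon ⌊1.4737/0.0833333⌋ = 17 → r; lat ⌊0.5275/0.0416667⌋ = 12 → m.

BJ96rm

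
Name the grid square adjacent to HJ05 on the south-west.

GJ94

Longitude square 0; −1 → -1, wraps to 9, carry into field.
Longitude field H = 7; −1 → 6 = G.
Latitude square 5; −1 → 4.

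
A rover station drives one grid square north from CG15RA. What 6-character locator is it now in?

CG15rb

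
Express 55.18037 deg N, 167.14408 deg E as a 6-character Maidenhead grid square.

Shift to the Maidenhead origin (180°W, 90°S): lon 347.1441, lat 145.1804.
Field: lon ⌊347.1441/20⌋ = 17 → R; lat ⌊145.1804/10⌋ = 14 → O.
Square: lon ⌊7.1441/2⌋ = 3; lat ⌊5.1804/1⌋ = 5.
Subsquare: lon ⌊1.1441/0.0833333⌋ = 13 → n; lat ⌊0.1804/0.0416667⌋ = 4 → e.

RO35ne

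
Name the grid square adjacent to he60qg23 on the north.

HE60qg24

Latitude extended square 3; +1 → 4.
The longitude characters are unchanged.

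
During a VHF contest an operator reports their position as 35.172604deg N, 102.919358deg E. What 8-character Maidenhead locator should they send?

Add 180° to longitude and 90° to latitude: 282.91936, 125.17260.
Field: 282.91936/20 → 14 → O, 125.17260/10 → 12 → M; chars OM.
Square: 2.91936/2 → 1, 5.17260/1 → 5; chars 15.
Subsquare: 0.91936/0.0833333 → 11 → l, 0.17260/0.0416667 → 4 → e; chars le.
Extended square: 0.00269/0.00833333 → 0, 0.00594/0.00416667 → 1; chars 01.

OM15le01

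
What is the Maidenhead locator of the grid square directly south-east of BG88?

BG97

Longitude square 8; +1 → 9.
Latitude square 8; −1 → 7.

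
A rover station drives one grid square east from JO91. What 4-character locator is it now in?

KO01

Longitude square 9; +1 → 10, wraps to 0, carry into field.
Longitude field J = 9; +1 → 10 = K.
The latitude characters are unchanged.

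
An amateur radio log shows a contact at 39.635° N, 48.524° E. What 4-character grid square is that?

Offset from 180°W / 90°S: lon 228.52°, lat 129.63°.
Field (20°×10°, letters A–R): lon ⌊228.52/20⌋ = 11 → L; lat ⌊129.63/10⌋ = 12 → M.
Square (2°×1°, digits 0–9): lon ⌊8.52/2⌋ = 4; lat ⌊9.63/1⌋ = 9.

LM49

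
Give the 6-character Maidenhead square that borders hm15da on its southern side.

HM14dx

Latitude subsquare a = 0; −1 → -1, wraps to 23 = x, carry into square.
Latitude square 5; −1 → 4.
The longitude characters are unchanged.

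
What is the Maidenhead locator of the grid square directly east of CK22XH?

CK32ah

Longitude subsquare x = 23; +1 → 24, wraps to 0 = a, carry into square.
Longitude square 2; +1 → 3.
The latitude characters are unchanged.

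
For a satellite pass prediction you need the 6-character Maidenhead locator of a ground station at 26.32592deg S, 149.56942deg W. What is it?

BG53fq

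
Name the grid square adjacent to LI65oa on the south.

LI64ox

Latitude subsquare a = 0; −1 → -1, wraps to 23 = x, carry into square.
Latitude square 5; −1 → 4.
The longitude characters are unchanged.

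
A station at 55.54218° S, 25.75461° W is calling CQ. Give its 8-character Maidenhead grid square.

Add 180° to longitude and 90° to latitude: 154.24539, 34.45782.
Field: lon ⌊154.24539/20⌋ = 7 → H; lat ⌊34.45782/10⌋ = 3 → D.
Square: lon ⌊14.24539/2⌋ = 7; lat ⌊4.45782/1⌋ = 4.
Subsquare: lon ⌊0.24539/0.0833333⌋ = 2 → c; lat ⌊0.45782/0.0416667⌋ = 10 → k.
Extended square: lon ⌊0.07872/0.00833333⌋ = 9; lat ⌊0.04115/0.00416667⌋ = 9.

HD74ck99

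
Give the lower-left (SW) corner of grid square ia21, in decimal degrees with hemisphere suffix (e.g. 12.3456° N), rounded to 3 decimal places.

Field I=8, A=0: +8·20° lon, +0·10° lat → SW at lon -20°, lat -90°.
Square 2, 1: +2·2° lon, +1·1° lat → SW at lon -16°, lat -89°.
latitude 89.000° S, longitude 16.000° W.

89.000° S, 16.000° W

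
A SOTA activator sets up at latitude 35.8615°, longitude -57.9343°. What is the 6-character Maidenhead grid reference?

Add 180° to longitude and 90° to latitude: 122.0657, 125.8615.
Field: 122.0657/20 → 6 → G, 125.8615/10 → 12 → M; chars GM.
Square: 2.0657/2 → 1, 5.8615/1 → 5; chars 15.
Subsquare: 0.0657/0.0833333 → 0 → a, 0.8615/0.0416667 → 20 → u; chars au.

GM15au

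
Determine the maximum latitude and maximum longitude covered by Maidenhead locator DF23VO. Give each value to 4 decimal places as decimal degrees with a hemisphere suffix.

36.3750° S, 114.1667° W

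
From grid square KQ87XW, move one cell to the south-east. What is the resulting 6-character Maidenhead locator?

KQ97av

Longitude subsquare x = 23; +1 → 24, wraps to 0 = a, carry into square.
Longitude square 8; +1 → 9.
Latitude subsquare w = 22; −1 → 21 = v.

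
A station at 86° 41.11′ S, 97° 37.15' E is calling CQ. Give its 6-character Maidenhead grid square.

Offset from 180°W / 90°S: lon 277.6192°, lat 3.3148°.
Field: lon ⌊277.6192/20⌋ = 13 → N; lat ⌊3.3148/10⌋ = 0 → A.
Square: lon ⌊17.6192/2⌋ = 8; lat ⌊3.3148/1⌋ = 3.
Subsquare: lon ⌊1.6192/0.0833333⌋ = 19 → t; lat ⌊0.3148/0.0416667⌋ = 7 → h.

NA83th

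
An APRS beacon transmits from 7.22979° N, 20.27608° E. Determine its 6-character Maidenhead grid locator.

KJ07df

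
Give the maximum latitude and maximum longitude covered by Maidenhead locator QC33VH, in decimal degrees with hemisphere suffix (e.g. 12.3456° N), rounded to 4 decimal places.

66.6667° S, 147.8333° E

Field Q=16, C=2: +16·20° lon, +2·10° lat → SW at lon 140°, lat -70°.
Square 3, 3: +3·2° lon, +3·1° lat → SW at lon 146°, lat -67°.
Subsquare v=21, h=7: +21·0.0833333° lon, +7·0.0416667° lat → SW at lon 147.75°, lat -66.7083°.
Cell spans 0.0833333° lon × 0.0416667° lat. NE corner is SW corner plus one full cell.
latitude 66.6667° S, longitude 147.8333° E.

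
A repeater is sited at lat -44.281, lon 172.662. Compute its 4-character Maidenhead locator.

RE65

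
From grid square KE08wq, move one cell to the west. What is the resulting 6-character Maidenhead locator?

KE08vq

Longitude subsquare w = 22; −1 → 21 = v.
The latitude characters are unchanged.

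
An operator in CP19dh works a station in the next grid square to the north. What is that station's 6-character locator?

CP19di

Latitude subsquare h = 7; +1 → 8 = i.
The longitude characters are unchanged.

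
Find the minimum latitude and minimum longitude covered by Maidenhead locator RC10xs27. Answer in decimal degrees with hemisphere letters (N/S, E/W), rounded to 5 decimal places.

69.22083° S, 163.93333° E

Field R=17, C=2: +17·20° lon, +2·10° lat → SW at lon 160°, lat -70°.
Square 1, 0: +1·2° lon, +0·1° lat → SW at lon 162°, lat -70°.
Subsquare x=23, s=18: +23·0.0833333° lon, +18·0.0416667° lat → SW at lon 163.917°, lat -69.25°.
Extended square 2, 7: +2·0.00833333° lon, +7·0.00416667° lat → SW at lon 163.933°, lat -69.2208°.
latitude 69.22083° S, longitude 163.93333° E.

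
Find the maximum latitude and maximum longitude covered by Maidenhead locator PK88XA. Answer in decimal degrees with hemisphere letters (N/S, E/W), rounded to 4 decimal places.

Field P=15, K=10: +15·20° lon, +10·10° lat → SW at lon 120°, lat 10°.
Square 8, 8: +8·2° lon, +8·1° lat → SW at lon 136°, lat 18°.
Subsquare x=23, a=0: +23·0.0833333° lon, +0·0.0416667° lat → SW at lon 137.917°, lat 18°.
Cell spans 0.0833333° lon × 0.0416667° lat. NE corner is SW corner plus one full cell.
latitude 18.0417° N, longitude 138.0000° E.

18.0417° N, 138.0000° E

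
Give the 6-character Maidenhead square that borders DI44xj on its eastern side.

DI54aj

Longitude subsquare x = 23; +1 → 24, wraps to 0 = a, carry into square.
Longitude square 4; +1 → 5.
The latitude characters are unchanged.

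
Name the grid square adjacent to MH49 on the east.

MH59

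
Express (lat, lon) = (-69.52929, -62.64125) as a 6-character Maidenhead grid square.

FC80ql

Shift to the Maidenhead origin (180°W, 90°S): lon 117.3588, lat 20.4707.
Field: lon ⌊117.3588/20⌋ = 5 → F; lat ⌊20.4707/10⌋ = 2 → C.
Square: lon ⌊17.3588/2⌋ = 8; lat ⌊0.4707/1⌋ = 0.
Subsquare: lon ⌊1.3588/0.0833333⌋ = 16 → q; lat ⌊0.4707/0.0416667⌋ = 11 → l.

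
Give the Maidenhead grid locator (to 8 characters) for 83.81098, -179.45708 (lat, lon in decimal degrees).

AR03gt54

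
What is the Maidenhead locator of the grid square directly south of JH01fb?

Latitude subsquare b = 1; −1 → 0 = a.
The longitude characters are unchanged.

JH01fa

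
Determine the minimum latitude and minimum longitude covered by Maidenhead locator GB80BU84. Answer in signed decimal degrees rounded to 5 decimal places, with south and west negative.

-79.15000, -43.85000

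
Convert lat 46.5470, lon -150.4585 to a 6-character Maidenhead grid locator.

BN46sn

Add 180° to longitude and 90° to latitude: 29.5415, 136.5470.
Field (20°×10°, letters A–R): 29.5415/20 → 1 → B, 136.5470/10 → 13 → N; chars BN.
Square (2°×1°, digits 0–9): 9.5415/2 → 4, 6.5470/1 → 6; chars 46.
Subsquare (5′×2.5′, letters a–x): 1.5415/0.0833333 → 18 → s, 0.5470/0.0416667 → 13 → n; chars sn.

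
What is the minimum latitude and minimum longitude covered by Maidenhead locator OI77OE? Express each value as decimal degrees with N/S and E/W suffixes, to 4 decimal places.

Field O=14, I=8: +14·20° lon, +8·10° lat → SW at lon 100°, lat -10°.
Square 7, 7: +7·2° lon, +7·1° lat → SW at lon 114°, lat -3°.
Subsquare o=14, e=4: +14·0.0833333° lon, +4·0.0416667° lat → SW at lon 115.167°, lat -2.83333°.
latitude 2.8333° S, longitude 115.1667° E.

2.8333° S, 115.1667° E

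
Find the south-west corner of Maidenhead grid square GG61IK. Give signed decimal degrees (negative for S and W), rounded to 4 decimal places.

-28.5833, -47.3333

Field G=6, G=6: +6·20° lon, +6·10° lat → SW at lon -60°, lat -30°.
Square 6, 1: +6·2° lon, +1·1° lat → SW at lon -48°, lat -29°.
Subsquare i=8, k=10: +8·0.0833333° lon, +10·0.0416667° lat → SW at lon -47.3333°, lat -28.5833°.
latitude -28.5833, longitude -47.3333.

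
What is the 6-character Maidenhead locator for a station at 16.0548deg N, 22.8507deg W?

HK86nb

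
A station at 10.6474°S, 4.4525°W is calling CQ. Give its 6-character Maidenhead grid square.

IH79si

Shift to the Maidenhead origin (180°W, 90°S): lon 175.5475, lat 79.3526.
Field (20°×10°, letters A–R): lon ⌊175.5475/20⌋ = 8 → I; lat ⌊79.3526/10⌋ = 7 → H.
Square (2°×1°, digits 0–9): lon ⌊15.5475/2⌋ = 7; lat ⌊9.3526/1⌋ = 9.
Subsquare (5′×2.5′, letters a–x): lon ⌊1.5475/0.0833333⌋ = 18 → s; lat ⌊0.3526/0.0416667⌋ = 8 → i.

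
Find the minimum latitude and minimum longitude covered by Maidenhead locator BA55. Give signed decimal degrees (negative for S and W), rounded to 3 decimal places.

-85.000, -150.000

Field B=1, A=0: +1·20° lon, +0·10° lat → SW at lon -160°, lat -90°.
Square 5, 5: +5·2° lon, +5·1° lat → SW at lon -150°, lat -85°.
latitude -85.000, longitude -150.000.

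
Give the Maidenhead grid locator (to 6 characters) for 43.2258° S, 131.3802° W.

CE46hs

Add 180° to longitude and 90° to latitude: 48.6198, 46.7742.
Field: 48.6198/20 → 2 → C, 46.7742/10 → 4 → E; chars CE.
Square: 8.6198/2 → 4, 6.7742/1 → 6; chars 46.
Subsquare: 0.6198/0.0833333 → 7 → h, 0.7742/0.0416667 → 18 → s; chars hs.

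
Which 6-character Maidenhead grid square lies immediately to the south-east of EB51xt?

Longitude subsquare x = 23; +1 → 24, wraps to 0 = a, carry into square.
Longitude square 5; +1 → 6.
Latitude subsquare t = 19; −1 → 18 = s.

EB61as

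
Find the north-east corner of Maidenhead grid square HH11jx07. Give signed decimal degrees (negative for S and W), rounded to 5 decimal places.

Field H=7, H=7: +7·20° lon, +7·10° lat → SW at lon -40°, lat -20°.
Square 1, 1: +1·2° lon, +1·1° lat → SW at lon -38°, lat -19°.
Subsquare j=9, x=23: +9·0.0833333° lon, +23·0.0416667° lat → SW at lon -37.25°, lat -18.0417°.
Extended square 0, 7: +0·0.00833333° lon, +7·0.00416667° lat → SW at lon -37.25°, lat -18.0125°.
Cell spans 0.00833333° lon × 0.00416667° lat. NE corner is SW corner plus one full cell.
latitude -18.00833, longitude -37.24167.

-18.00833, -37.24167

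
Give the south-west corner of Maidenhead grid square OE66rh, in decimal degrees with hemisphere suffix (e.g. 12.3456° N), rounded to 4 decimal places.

43.7083° S, 113.4167° E

Field O=14, E=4: +14·20° lon, +4·10° lat → SW at lon 100°, lat -50°.
Square 6, 6: +6·2° lon, +6·1° lat → SW at lon 112°, lat -44°.
Subsquare r=17, h=7: +17·0.0833333° lon, +7·0.0416667° lat → SW at lon 113.417°, lat -43.7083°.
latitude 43.7083° S, longitude 113.4167° E.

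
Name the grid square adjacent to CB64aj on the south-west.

CB54xi

Longitude subsquare a = 0; −1 → -1, wraps to 23 = x, carry into square.
Longitude square 6; −1 → 5.
Latitude subsquare j = 9; −1 → 8 = i.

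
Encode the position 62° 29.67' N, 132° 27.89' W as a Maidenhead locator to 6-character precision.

Add 180° to longitude and 90° to latitude: 47.5352, 152.4945.
Field: 47.5352/20 → 2 → C, 152.4945/10 → 15 → P; chars CP.
Square: 7.5352/2 → 3, 2.4945/1 → 2; chars 32.
Subsquare: 1.5352/0.0833333 → 18 → s, 0.4945/0.0416667 → 11 → l; chars sl.

CP32sl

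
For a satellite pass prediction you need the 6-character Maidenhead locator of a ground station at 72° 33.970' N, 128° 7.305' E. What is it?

Shift to the Maidenhead origin (180°W, 90°S): lon 308.1218, lat 162.5662.
Field (20°×10°, letters A–R): lon ⌊308.1218/20⌋ = 15 → P; lat ⌊162.5662/10⌋ = 16 → Q.
Square (2°×1°, digits 0–9): lon ⌊8.1218/2⌋ = 4; lat ⌊2.5662/1⌋ = 2.
Subsquare (5′×2.5′, letters a–x): lon ⌊0.1218/0.0833333⌋ = 1 → b; lat ⌊0.5662/0.0416667⌋ = 13 → n.

PQ42bn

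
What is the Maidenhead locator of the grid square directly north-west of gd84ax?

Longitude subsquare a = 0; −1 → -1, wraps to 23 = x, carry into square.
Longitude square 8; −1 → 7.
Latitude subsquare x = 23; +1 → 24, wraps to 0 = a, carry into square.
Latitude square 4; +1 → 5.

GD75xa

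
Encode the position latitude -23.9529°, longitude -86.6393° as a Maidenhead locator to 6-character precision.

Add 180° to longitude and 90° to latitude: 93.3607, 66.0471.
Field: 93.3607/20 → 4 → E, 66.0471/10 → 6 → G; chars EG.
Square: 13.3607/2 → 6, 6.0471/1 → 6; chars 66.
Subsquare: 1.3607/0.0833333 → 16 → q, 0.0471/0.0416667 → 1 → b; chars qb.

EG66qb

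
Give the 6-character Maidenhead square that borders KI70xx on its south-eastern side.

KI80aw

Longitude subsquare x = 23; +1 → 24, wraps to 0 = a, carry into square.
Longitude square 7; +1 → 8.
Latitude subsquare x = 23; −1 → 22 = w.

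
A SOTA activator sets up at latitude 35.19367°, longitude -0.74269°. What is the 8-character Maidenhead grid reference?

IM95pe06

Shift to the Maidenhead origin (180°W, 90°S): lon 179.25731, lat 125.19367.
Field: 179.25731/20 → 8 → I, 125.19367/10 → 12 → M; chars IM.
Square: 19.25731/2 → 9, 5.19367/1 → 5; chars 95.
Subsquare: 1.25731/0.0833333 → 15 → p, 0.19367/0.0416667 → 4 → e; chars pe.
Extended square: 0.00731/0.00833333 → 0, 0.02700/0.00416667 → 6; chars 06.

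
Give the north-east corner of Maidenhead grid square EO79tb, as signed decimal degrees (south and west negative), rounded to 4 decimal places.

59.0833, -84.3333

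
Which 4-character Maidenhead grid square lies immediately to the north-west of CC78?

Longitude square 7; −1 → 6.
Latitude square 8; +1 → 9.

CC69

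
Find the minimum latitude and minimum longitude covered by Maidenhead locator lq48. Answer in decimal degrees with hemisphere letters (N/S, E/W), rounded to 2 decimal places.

Field L=11, Q=16: +11·20° lon, +16·10° lat → SW at lon 40°, lat 70°.
Square 4, 8: +4·2° lon, +8·1° lat → SW at lon 48°, lat 78°.
latitude 78.00° N, longitude 48.00° E.

78.00° N, 48.00° E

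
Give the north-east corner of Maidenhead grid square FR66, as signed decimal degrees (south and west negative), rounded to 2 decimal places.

Field F=5, R=17: +5·20° lon, +17·10° lat → SW at lon -80°, lat 80°.
Square 6, 6: +6·2° lon, +6·1° lat → SW at lon -68°, lat 86°.
Cell spans 2° lon × 1° lat. NE corner is SW corner plus one full cell.
latitude 87.00, longitude -66.00.

87.00, -66.00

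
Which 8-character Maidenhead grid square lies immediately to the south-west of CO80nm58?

CO80nm47

Longitude extended square 5; −1 → 4.
Latitude extended square 8; −1 → 7.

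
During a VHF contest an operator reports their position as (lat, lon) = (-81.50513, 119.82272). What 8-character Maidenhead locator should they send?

Add 180° to longitude and 90° to latitude: 299.82272, 8.49487.
Field: lon ⌊299.82272/20⌋ = 14 → O; lat ⌊8.49487/10⌋ = 0 → A.
Square: lon ⌊19.82272/2⌋ = 9; lat ⌊8.49487/1⌋ = 8.
Subsquare: lon ⌊1.82272/0.0833333⌋ = 21 → v; lat ⌊0.49487/0.0416667⌋ = 11 → l.
Extended square: lon ⌊0.07272/0.00833333⌋ = 8; lat ⌊0.03654/0.00416667⌋ = 8.

OA98vl88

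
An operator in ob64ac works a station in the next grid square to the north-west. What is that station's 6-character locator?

Longitude subsquare a = 0; −1 → -1, wraps to 23 = x, carry into square.
Longitude square 6; −1 → 5.
Latitude subsquare c = 2; +1 → 3 = d.

OB54xd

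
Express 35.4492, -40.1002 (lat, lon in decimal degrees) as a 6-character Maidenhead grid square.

Offset from 180°W / 90°S: lon 139.8998°, lat 125.4492°.
Field (20°×10°, letters A–R): lon ⌊139.8998/20⌋ = 6 → G; lat ⌊125.4492/10⌋ = 12 → M.
Square (2°×1°, digits 0–9): lon ⌊19.8998/2⌋ = 9; lat ⌊5.4492/1⌋ = 5.
Subsquare (5′×2.5′, letters a–x): lon ⌊1.8998/0.0833333⌋ = 22 → w; lat ⌊0.4492/0.0416667⌋ = 10 → k.

GM95wk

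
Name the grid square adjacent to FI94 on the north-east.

Longitude square 9; +1 → 10, wraps to 0, carry into field.
Longitude field F = 5; +1 → 6 = G.
Latitude square 4; +1 → 5.

GI05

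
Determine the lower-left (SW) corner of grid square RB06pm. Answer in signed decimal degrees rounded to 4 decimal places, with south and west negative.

Field R=17, B=1: +17·20° lon, +1·10° lat → SW at lon 160°, lat -80°.
Square 0, 6: +0·2° lon, +6·1° lat → SW at lon 160°, lat -74°.
Subsquare p=15, m=12: +15·0.0833333° lon, +12·0.0416667° lat → SW at lon 161.25°, lat -73.5°.
latitude -73.5000, longitude 161.2500.

-73.5000, 161.2500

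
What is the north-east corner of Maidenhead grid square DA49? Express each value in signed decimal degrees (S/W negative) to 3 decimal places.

-80.000, -110.000

Field D=3, A=0: +3·20° lon, +0·10° lat → SW at lon -120°, lat -90°.
Square 4, 9: +4·2° lon, +9·1° lat → SW at lon -112°, lat -81°.
Cell spans 2° lon × 1° lat. NE corner is SW corner plus one full cell.
latitude -80.000, longitude -110.000.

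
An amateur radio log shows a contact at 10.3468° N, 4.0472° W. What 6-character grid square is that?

Add 180° to longitude and 90° to latitude: 175.9528, 100.3468.
Field: lon ⌊175.9528/20⌋ = 8 → I; lat ⌊100.3468/10⌋ = 10 → K.
Square: lon ⌊15.9528/2⌋ = 7; lat ⌊0.3468/1⌋ = 0.
Subsquare: lon ⌊1.9528/0.0833333⌋ = 23 → x; lat ⌊0.3468/0.0416667⌋ = 8 → i.

IK70xi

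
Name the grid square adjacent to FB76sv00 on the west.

Longitude extended square 0; −1 → -1, wraps to 9, carry into subsquare.
Longitude subsquare s = 18; −1 → 17 = r.
The latitude characters are unchanged.

FB76rv90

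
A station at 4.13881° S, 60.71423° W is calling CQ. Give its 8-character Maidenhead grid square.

FI95pu46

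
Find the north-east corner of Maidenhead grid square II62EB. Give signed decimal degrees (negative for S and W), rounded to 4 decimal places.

-7.9167, -7.5833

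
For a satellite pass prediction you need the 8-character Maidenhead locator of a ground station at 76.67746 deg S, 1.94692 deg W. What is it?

IB93ah67

Shift to the Maidenhead origin (180°W, 90°S): lon 178.05308, lat 13.32254.
Field: 178.05308/20 → 8 → I, 13.32254/10 → 1 → B; chars IB.
Square: 18.05308/2 → 9, 3.32254/1 → 3; chars 93.
Subsquare: 0.05308/0.0833333 → 0 → a, 0.32254/0.0416667 → 7 → h; chars ah.
Extended square: 0.05308/0.00833333 → 6, 0.03087/0.00416667 → 7; chars 67.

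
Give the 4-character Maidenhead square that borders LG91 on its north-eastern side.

Longitude square 9; +1 → 10, wraps to 0, carry into field.
Longitude field L = 11; +1 → 12 = M.
Latitude square 1; +1 → 2.

MG02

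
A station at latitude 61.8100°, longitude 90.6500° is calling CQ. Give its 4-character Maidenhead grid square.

NP51

Shift to the Maidenhead origin (180°W, 90°S): lon 270.65, lat 151.81.
Field: lon ⌊270.65/20⌋ = 13 → N; lat ⌊151.81/10⌋ = 15 → P.
Square: lon ⌊10.65/2⌋ = 5; lat ⌊1.81/1⌋ = 1.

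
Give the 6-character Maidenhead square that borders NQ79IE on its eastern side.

NQ79je

Longitude subsquare i = 8; +1 → 9 = j.
The latitude characters are unchanged.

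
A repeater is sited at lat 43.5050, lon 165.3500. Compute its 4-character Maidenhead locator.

RN23

Offset from 180°W / 90°S: lon 345.35°, lat 133.50°.
Field: lon ⌊345.35/20⌋ = 17 → R; lat ⌊133.50/10⌋ = 13 → N.
Square: lon ⌊5.35/2⌋ = 2; lat ⌊3.50/1⌋ = 3.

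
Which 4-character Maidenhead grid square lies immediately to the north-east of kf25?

KF36

Longitude square 2; +1 → 3.
Latitude square 5; +1 → 6.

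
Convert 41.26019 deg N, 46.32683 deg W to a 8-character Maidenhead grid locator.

GN61ug02

Add 180° to longitude and 90° to latitude: 133.67317, 131.26019.
Field: lon ⌊133.67317/20⌋ = 6 → G; lat ⌊131.26019/10⌋ = 13 → N.
Square: lon ⌊13.67317/2⌋ = 6; lat ⌊1.26019/1⌋ = 1.
Subsquare: lon ⌊1.67317/0.0833333⌋ = 20 → u; lat ⌊0.26019/0.0416667⌋ = 6 → g.
Extended square: lon ⌊0.00650/0.00833333⌋ = 0; lat ⌊0.01019/0.00416667⌋ = 2.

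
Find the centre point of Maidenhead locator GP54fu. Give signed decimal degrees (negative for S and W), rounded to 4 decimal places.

Field G=6, P=15: +6·20° lon, +15·10° lat → SW at lon -60°, lat 60°.
Square 5, 4: +5·2° lon, +4·1° lat → SW at lon -50°, lat 64°.
Subsquare f=5, u=20: +5·0.0833333° lon, +20·0.0416667° lat → SW at lon -49.5833°, lat 64.8333°.
Cell spans 0.0833333° lon × 0.0416667° lat. Centre is SW corner plus half of each.
latitude 64.8542, longitude -49.5417.

64.8542, -49.5417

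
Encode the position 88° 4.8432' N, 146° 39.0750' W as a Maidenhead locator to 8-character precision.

Offset from 180°W / 90°S: lon 33.34875°, lat 178.08072°.
Field: 33.34875/20 → 1 → B, 178.08072/10 → 17 → R; chars BR.
Square: 13.34875/2 → 6, 8.08072/1 → 8; chars 68.
Subsquare: 1.34875/0.0833333 → 16 → q, 0.08072/0.0416667 → 1 → b; chars qb.
Extended square: 0.01542/0.00833333 → 1, 0.03905/0.00416667 → 9; chars 19.

BR68qb19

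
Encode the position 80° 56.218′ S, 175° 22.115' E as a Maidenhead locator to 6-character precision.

Add 180° to longitude and 90° to latitude: 355.3686, 9.0630.
Field: 355.3686/20 → 17 → R, 9.0630/10 → 0 → A; chars RA.
Square: 15.3686/2 → 7, 9.0630/1 → 9; chars 79.
Subsquare: 1.3686/0.0833333 → 16 → q, 0.0630/0.0416667 → 1 → b; chars qb.

RA79qb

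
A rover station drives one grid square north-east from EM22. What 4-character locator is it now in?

Longitude square 2; +1 → 3.
Latitude square 2; +1 → 3.

EM33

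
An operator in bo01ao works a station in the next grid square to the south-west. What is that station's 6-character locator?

AO91xn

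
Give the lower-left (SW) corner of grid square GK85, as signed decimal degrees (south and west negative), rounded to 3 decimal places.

Field G=6, K=10: +6·20° lon, +10·10° lat → SW at lon -60°, lat 10°.
Square 8, 5: +8·2° lon, +5·1° lat → SW at lon -44°, lat 15°.
latitude 15.000, longitude -44.000.

15.000, -44.000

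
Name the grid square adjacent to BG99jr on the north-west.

BG99is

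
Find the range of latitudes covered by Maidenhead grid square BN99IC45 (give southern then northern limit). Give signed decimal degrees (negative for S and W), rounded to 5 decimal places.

49.10417, 49.10833

Field B=1, N=13: +1·20° lon, +13·10° lat → SW at lon -160°, lat 40°.
Square 9, 9: +9·2° lon, +9·1° lat → SW at lon -142°, lat 49°.
Subsquare i=8, c=2: +8·0.0833333° lon, +2·0.0416667° lat → SW at lon -141.333°, lat 49.0833°.
Extended square 4, 5: +4·0.00833333° lon, +5·0.00416667° lat → SW at lon -141.3°, lat 49.1042°.
Cell spans 0.00833333° lon × 0.00416667° lat.
south 49.10417, north 49.10833.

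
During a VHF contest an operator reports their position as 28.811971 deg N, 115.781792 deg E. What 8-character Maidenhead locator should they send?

OL78vt34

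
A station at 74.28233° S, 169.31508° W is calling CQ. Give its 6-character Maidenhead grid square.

Add 180° to longitude and 90° to latitude: 10.6849, 15.7177.
Field: 10.6849/20 → 0 → A, 15.7177/10 → 1 → B; chars AB.
Square: 10.6849/2 → 5, 5.7177/1 → 5; chars 55.
Subsquare: 0.6849/0.0833333 → 8 → i, 0.7177/0.0416667 → 17 → r; chars ir.

AB55ir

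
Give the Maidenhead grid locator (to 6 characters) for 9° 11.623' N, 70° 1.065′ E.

MJ59ae

Add 180° to longitude and 90° to latitude: 250.0178, 99.1937.
Field: lon ⌊250.0178/20⌋ = 12 → M; lat ⌊99.1937/10⌋ = 9 → J.
Square: lon ⌊10.0178/2⌋ = 5; lat ⌊9.1937/1⌋ = 9.
Subsquare: lon ⌊0.0178/0.0833333⌋ = 0 → a; lat ⌊0.1937/0.0416667⌋ = 4 → e.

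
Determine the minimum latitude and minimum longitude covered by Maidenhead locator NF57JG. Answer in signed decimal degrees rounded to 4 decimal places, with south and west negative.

-32.7500, 90.7500

Field N=13, F=5: +13·20° lon, +5·10° lat → SW at lon 80°, lat -40°.
Square 5, 7: +5·2° lon, +7·1° lat → SW at lon 90°, lat -33°.
Subsquare j=9, g=6: +9·0.0833333° lon, +6·0.0416667° lat → SW at lon 90.75°, lat -32.75°.
latitude -32.7500, longitude 90.7500.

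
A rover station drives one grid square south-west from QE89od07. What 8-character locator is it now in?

QE89nd96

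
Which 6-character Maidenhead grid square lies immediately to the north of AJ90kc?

AJ90kd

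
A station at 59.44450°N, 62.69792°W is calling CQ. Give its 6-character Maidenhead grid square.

FO89pk

Add 180° to longitude and 90° to latitude: 117.3021, 149.4445.
Field: 117.3021/20 → 5 → F, 149.4445/10 → 14 → O; chars FO.
Square: 17.3021/2 → 8, 9.4445/1 → 9; chars 89.
Subsquare: 1.3021/0.0833333 → 15 → p, 0.4445/0.0416667 → 10 → k; chars pk.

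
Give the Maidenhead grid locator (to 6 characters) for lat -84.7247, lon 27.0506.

KA35mg

Add 180° to longitude and 90° to latitude: 207.0506, 5.2753.
Field: 207.0506/20 → 10 → K, 5.2753/10 → 0 → A; chars KA.
Square: 7.0506/2 → 3, 5.2753/1 → 5; chars 35.
Subsquare: 1.0506/0.0833333 → 12 → m, 0.2753/0.0416667 → 6 → g; chars mg.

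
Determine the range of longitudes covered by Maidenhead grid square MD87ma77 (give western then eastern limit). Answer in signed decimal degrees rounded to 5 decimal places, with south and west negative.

Field M=12, D=3: +12·20° lon, +3·10° lat → SW at lon 60°, lat -60°.
Square 8, 7: +8·2° lon, +7·1° lat → SW at lon 76°, lat -53°.
Subsquare m=12, a=0: +12·0.0833333° lon, +0·0.0416667° lat → SW at lon 77°, lat -53°.
Extended square 7, 7: +7·0.00833333° lon, +7·0.00416667° lat → SW at lon 77.0583°, lat -52.9708°.
Cell spans 0.00833333° lon × 0.00416667° lat.
west 77.05833, east 77.06667.

77.05833, 77.06667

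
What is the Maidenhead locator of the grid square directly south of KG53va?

KG52vx

Latitude subsquare a = 0; −1 → -1, wraps to 23 = x, carry into square.
Latitude square 3; −1 → 2.
The longitude characters are unchanged.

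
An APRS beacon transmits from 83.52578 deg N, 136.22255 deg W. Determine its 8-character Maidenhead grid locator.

CR13vm36

Shift to the Maidenhead origin (180°W, 90°S): lon 43.77745, lat 173.52578.
Field: lon ⌊43.77745/20⌋ = 2 → C; lat ⌊173.52578/10⌋ = 17 → R.
Square: lon ⌊3.77745/2⌋ = 1; lat ⌊3.52578/1⌋ = 3.
Subsquare: lon ⌊1.77745/0.0833333⌋ = 21 → v; lat ⌊0.52578/0.0416667⌋ = 12 → m.
Extended square: lon ⌊0.02745/0.00833333⌋ = 3; lat ⌊0.02578/0.00416667⌋ = 6.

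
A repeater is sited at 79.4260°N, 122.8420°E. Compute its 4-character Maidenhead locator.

PQ19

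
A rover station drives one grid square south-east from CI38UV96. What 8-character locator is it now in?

Longitude extended square 9; +1 → 10, wraps to 0, carry into subsquare.
Longitude subsquare u = 20; +1 → 21 = v.
Latitude extended square 6; −1 → 5.

CI38vv05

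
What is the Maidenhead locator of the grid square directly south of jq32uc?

JQ32ub

Latitude subsquare c = 2; −1 → 1 = b.
The longitude characters are unchanged.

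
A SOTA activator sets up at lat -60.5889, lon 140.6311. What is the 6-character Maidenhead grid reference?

QC09hj

Shift to the Maidenhead origin (180°W, 90°S): lon 320.6311, lat 29.4111.
Field: 320.6311/20 → 16 → Q, 29.4111/10 → 2 → C; chars QC.
Square: 0.6311/2 → 0, 9.4111/1 → 9; chars 09.
Subsquare: 0.6311/0.0833333 → 7 → h, 0.4111/0.0416667 → 9 → j; chars hj.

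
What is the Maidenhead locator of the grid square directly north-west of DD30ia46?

DD30ia37

Longitude extended square 4; −1 → 3.
Latitude extended square 6; +1 → 7.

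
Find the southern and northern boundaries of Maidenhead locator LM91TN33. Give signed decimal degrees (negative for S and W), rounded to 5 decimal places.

Field L=11, M=12: +11·20° lon, +12·10° lat → SW at lon 40°, lat 30°.
Square 9, 1: +9·2° lon, +1·1° lat → SW at lon 58°, lat 31°.
Subsquare t=19, n=13: +19·0.0833333° lon, +13·0.0416667° lat → SW at lon 59.5833°, lat 31.5417°.
Extended square 3, 3: +3·0.00833333° lon, +3·0.00416667° lat → SW at lon 59.6083°, lat 31.5542°.
Cell spans 0.00833333° lon × 0.00416667° lat.
south 31.55417, north 31.55833.

31.55417, 31.55833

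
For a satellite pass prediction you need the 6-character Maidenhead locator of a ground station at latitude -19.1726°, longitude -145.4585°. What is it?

BH70gt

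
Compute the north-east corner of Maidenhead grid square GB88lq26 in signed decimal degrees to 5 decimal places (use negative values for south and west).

-71.30417, -43.05833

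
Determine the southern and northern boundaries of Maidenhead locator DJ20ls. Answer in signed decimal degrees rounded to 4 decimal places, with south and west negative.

0.7500, 0.7917

Field D=3, J=9: +3·20° lon, +9·10° lat → SW at lon -120°, lat 0°.
Square 2, 0: +2·2° lon, +0·1° lat → SW at lon -116°, lat 0°.
Subsquare l=11, s=18: +11·0.0833333° lon, +18·0.0416667° lat → SW at lon -115.083°, lat 0.75°.
Cell spans 0.0833333° lon × 0.0416667° lat.
south 0.7500, north 0.7917.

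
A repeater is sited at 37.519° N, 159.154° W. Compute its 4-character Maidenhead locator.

Add 180° to longitude and 90° to latitude: 20.85, 127.52.
Field: lon ⌊20.85/20⌋ = 1 → B; lat ⌊127.52/10⌋ = 12 → M.
Square: lon ⌊0.85/2⌋ = 0; lat ⌊7.52/1⌋ = 7.

BM07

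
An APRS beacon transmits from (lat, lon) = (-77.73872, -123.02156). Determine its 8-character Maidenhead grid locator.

CB82lg72

Shift to the Maidenhead origin (180°W, 90°S): lon 56.97844, lat 12.26128.
Field: 56.97844/20 → 2 → C, 12.26128/10 → 1 → B; chars CB.
Square: 16.97844/2 → 8, 2.26128/1 → 2; chars 82.
Subsquare: 0.97844/0.0833333 → 11 → l, 0.26128/0.0416667 → 6 → g; chars lg.
Extended square: 0.06177/0.00833333 → 7, 0.01128/0.00416667 → 2; chars 72.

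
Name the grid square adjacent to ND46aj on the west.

Longitude subsquare a = 0; −1 → -1, wraps to 23 = x, carry into square.
Longitude square 4; −1 → 3.
The latitude characters are unchanged.

ND36xj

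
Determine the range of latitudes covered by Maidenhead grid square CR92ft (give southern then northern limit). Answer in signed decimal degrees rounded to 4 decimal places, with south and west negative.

Field C=2, R=17: +2·20° lon, +17·10° lat → SW at lon -140°, lat 80°.
Square 9, 2: +9·2° lon, +2·1° lat → SW at lon -122°, lat 82°.
Subsquare f=5, t=19: +5·0.0833333° lon, +19·0.0416667° lat → SW at lon -121.583°, lat 82.7917°.
Cell spans 0.0833333° lon × 0.0416667° lat.
south 82.7917, north 82.8333.

82.7917, 82.8333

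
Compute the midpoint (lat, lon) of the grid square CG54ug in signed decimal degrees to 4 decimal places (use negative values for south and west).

Field C=2, G=6: +2·20° lon, +6·10° lat → SW at lon -140°, lat -30°.
Square 5, 4: +5·2° lon, +4·1° lat → SW at lon -130°, lat -26°.
Subsquare u=20, g=6: +20·0.0833333° lon, +6·0.0416667° lat → SW at lon -128.333°, lat -25.75°.
Cell spans 0.0833333° lon × 0.0416667° lat. Centre is SW corner plus half of each.
latitude -25.7292, longitude -128.2917.

-25.7292, -128.2917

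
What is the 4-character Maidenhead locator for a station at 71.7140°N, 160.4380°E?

RQ01

Shift to the Maidenhead origin (180°W, 90°S): lon 340.44, lat 161.71.
Field: lon ⌊340.44/20⌋ = 17 → R; lat ⌊161.71/10⌋ = 16 → Q.
Square: lon ⌊0.44/2⌋ = 0; lat ⌊1.71/1⌋ = 1.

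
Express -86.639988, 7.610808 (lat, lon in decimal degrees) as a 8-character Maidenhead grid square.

Offset from 180°W / 90°S: lon 187.61081°, lat 3.36001°.
Field: lon ⌊187.61081/20⌋ = 9 → J; lat ⌊3.36001/10⌋ = 0 → A.
Square: lon ⌊7.61081/2⌋ = 3; lat ⌊3.36001/1⌋ = 3.
Subsquare: lon ⌊1.61081/0.0833333⌋ = 19 → t; lat ⌊0.36001/0.0416667⌋ = 8 → i.
Extended square: lon ⌊0.02747/0.00833333⌋ = 3; lat ⌊0.02668/0.00416667⌋ = 6.

JA33ti36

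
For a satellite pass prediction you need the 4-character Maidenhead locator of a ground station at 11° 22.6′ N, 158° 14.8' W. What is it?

BK01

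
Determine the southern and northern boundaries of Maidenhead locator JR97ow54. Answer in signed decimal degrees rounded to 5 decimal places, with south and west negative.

Field J=9, R=17: +9·20° lon, +17·10° lat → SW at lon 0°, lat 80°.
Square 9, 7: +9·2° lon, +7·1° lat → SW at lon 18°, lat 87°.
Subsquare o=14, w=22: +14·0.0833333° lon, +22·0.0416667° lat → SW at lon 19.1667°, lat 87.9167°.
Extended square 5, 4: +5·0.00833333° lon, +4·0.00416667° lat → SW at lon 19.2083°, lat 87.9333°.
Cell spans 0.00833333° lon × 0.00416667° lat.
south 87.93333, north 87.93750.

87.93333, 87.93750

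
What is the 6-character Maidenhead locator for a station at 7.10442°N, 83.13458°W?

EJ87kc

Add 180° to longitude and 90° to latitude: 96.8654, 97.1044.
Field (20°×10°, letters A–R): 96.8654/20 → 4 → E, 97.1044/10 → 9 → J; chars EJ.
Square (2°×1°, digits 0–9): 16.8654/2 → 8, 7.1044/1 → 7; chars 87.
Subsquare (5′×2.5′, letters a–x): 0.8654/0.0833333 → 10 → k, 0.1044/0.0416667 → 2 → c; chars kc.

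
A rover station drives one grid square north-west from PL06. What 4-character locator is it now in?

OL97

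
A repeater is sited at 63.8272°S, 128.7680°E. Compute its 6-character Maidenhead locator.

PC46je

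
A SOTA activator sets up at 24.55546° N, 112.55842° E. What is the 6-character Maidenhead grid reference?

OL64gn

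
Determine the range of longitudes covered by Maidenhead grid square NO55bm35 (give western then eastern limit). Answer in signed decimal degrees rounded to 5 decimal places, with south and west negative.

Field N=13, O=14: +13·20° lon, +14·10° lat → SW at lon 80°, lat 50°.
Square 5, 5: +5·2° lon, +5·1° lat → SW at lon 90°, lat 55°.
Subsquare b=1, m=12: +1·0.0833333° lon, +12·0.0416667° lat → SW at lon 90.0833°, lat 55.5°.
Extended square 3, 5: +3·0.00833333° lon, +5·0.00416667° lat → SW at lon 90.1083°, lat 55.5208°.
Cell spans 0.00833333° lon × 0.00416667° lat.
west 90.10833, east 90.11667.

90.10833, 90.11667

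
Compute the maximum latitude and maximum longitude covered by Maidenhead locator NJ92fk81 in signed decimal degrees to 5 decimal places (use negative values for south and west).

2.42500, 98.49167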